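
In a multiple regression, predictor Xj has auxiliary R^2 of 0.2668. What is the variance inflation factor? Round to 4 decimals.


Using VIF = 1/(1 - R^2_j):
1 - 0.2668 = 0.7332.
VIF = 1.3639.

1.3639


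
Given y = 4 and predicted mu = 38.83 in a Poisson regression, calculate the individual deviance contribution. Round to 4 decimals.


Compute y*ln(y/mu) = 4*ln(4/38.83) = 4*-2.272899 = -9.091596.
y - mu = -34.83.
D = 2*(-9.091596 - (-34.83)) = 51.476808, which rounds to 51.4768.

51.4768


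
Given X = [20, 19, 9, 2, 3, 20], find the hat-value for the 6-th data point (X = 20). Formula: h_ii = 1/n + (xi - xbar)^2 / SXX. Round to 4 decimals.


Mean of X: xbar = 12.1667.
SXX = 366.8333.
For X = 20: h = 1/6 + (20 - 12.1667)^2/366.8333 = 0.3339.

0.3339


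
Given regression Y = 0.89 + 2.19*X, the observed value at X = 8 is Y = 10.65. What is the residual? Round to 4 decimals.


Compute yhat = 0.89 + (2.19)(8) = 18.4100.
Residual = actual - predicted = 10.65 - 18.4100 = -7.7600.

-7.7600


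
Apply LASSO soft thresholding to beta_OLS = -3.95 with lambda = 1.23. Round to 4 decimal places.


Absolute value: |-3.95| = 3.95.
Compare to lambda = 1.23.
Since |beta| > lambda, coefficient = sign(beta)*(|beta| - lambda) = -2.7200.

-2.7200


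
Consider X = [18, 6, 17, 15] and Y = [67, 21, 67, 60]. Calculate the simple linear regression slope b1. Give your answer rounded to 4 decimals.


The sample means are xbar = 14.0000 and ybar = 53.7500.
Compute S_xx = 90.0000 and S_xy = 361.0000.
Slope b1 = S_xy / S_xx = 361.0000 / 90.0000 = 4.0111.

4.0111


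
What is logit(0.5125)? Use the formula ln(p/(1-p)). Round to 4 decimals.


1 - p = 0.4875.
p/(1-p) = 1.0513.
logit = ln(1.0513) = 0.0500.

0.0500


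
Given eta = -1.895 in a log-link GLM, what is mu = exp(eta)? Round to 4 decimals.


mu = exp(eta) = exp(-1.895).
= 0.1503.

0.1503


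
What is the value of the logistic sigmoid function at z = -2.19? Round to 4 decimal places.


exp(2.1900) = 8.9352.
1 + exp(-z) = 9.9352.
sigmoid = 1/9.9352 = 0.1007.

0.1007


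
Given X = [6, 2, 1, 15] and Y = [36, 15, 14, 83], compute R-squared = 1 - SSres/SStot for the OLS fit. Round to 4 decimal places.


The fitted line is Y = 6.6557 + 5.0574*X.
SSres = 9.5984, SStot = 3130.0000.
R^2 = 1 - SSres/SStot = 0.9969.

0.9969


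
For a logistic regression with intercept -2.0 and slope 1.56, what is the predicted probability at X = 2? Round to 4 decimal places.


Linear predictor: z = -2.0 + 1.56 * 2 = 1.1200.
P = 1/(1 + exp(-1.1200)) = 1/(1 + 0.3263) = 0.7540.

0.7540


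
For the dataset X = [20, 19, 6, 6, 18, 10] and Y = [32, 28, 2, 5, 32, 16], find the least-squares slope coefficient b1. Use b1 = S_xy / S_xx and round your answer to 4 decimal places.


First compute the means: xbar = 13.1667, ybar = 19.1667.
Then S_xx = sum((xi - xbar)^2) = 216.8333.
S_xy = sum((xi - xbar)(yi - ybar)) = 435.8333.
b1 = S_xy / S_xx = 435.8333 / 216.8333 = 2.0100.

2.0100


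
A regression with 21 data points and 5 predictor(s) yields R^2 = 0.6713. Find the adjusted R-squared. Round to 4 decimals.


Using the formula:
(1 - 0.6713) = 0.3287.
Multiply by 20/15: 0.3287 * 20 = 6.5740, then 6.5740 / 15 = 0.4383.
Adj R^2 = 1 - 0.4383 = 0.5617.

0.5617


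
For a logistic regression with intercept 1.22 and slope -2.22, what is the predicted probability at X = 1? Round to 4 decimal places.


z = 1.22 + -2.22 * 1 = -1.0000.
Sigmoid: P = 1 / (1 + exp(1.0000)) = 0.2689.

0.2689


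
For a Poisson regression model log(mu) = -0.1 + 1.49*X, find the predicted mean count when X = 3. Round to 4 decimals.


Compute eta = -0.1 + 1.49 * 3 = 4.3700.
Apply inverse link: mu = e^4.3700 = 79.0436.

79.0436


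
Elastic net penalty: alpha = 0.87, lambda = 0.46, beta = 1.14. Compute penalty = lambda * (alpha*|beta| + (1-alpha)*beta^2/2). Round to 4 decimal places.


alpha * |beta| = 0.87 * 1.14 = 0.9918.
(1-alpha) * beta^2/2 = 0.13 * 1.2996/2 = 0.0845.
Total = 0.46 * (0.9918 + 0.0845) = 0.4951.

0.4951


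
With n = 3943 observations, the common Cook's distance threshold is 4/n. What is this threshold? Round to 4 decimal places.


The threshold is 4/n.
4/3943 = 0.0010.

0.0010


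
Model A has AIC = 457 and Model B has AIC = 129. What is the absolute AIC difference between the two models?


|AIC_A - AIC_B| = |457 - 129| = 328.
Model B is preferred (lower AIC).

328


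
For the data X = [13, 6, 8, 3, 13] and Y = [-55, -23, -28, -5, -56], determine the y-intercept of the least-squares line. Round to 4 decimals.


The slope is b1 = -4.9715.
Sample means are xbar = 8.6000 and ybar = -33.4000.
Intercept: b0 = -33.4000 - (-4.9715)(8.6000) = 9.3549.

9.3549


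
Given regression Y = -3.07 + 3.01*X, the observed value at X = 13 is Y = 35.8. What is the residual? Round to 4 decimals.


Compute yhat = -3.07 + (3.01)(13) = 36.0600.
Residual = actual - predicted = 35.8 - 36.0600 = -0.2600.

-0.2600


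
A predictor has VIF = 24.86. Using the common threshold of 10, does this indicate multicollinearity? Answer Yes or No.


Compare VIF = 24.86 to the threshold of 10.
24.86 >= 10, so the answer is Yes.

Yes


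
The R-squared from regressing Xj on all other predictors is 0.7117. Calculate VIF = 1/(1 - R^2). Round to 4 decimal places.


Denominator: 1 - 0.7117 = 0.2883.
VIF = 1 / 0.2883 = 3.4686.

3.4686


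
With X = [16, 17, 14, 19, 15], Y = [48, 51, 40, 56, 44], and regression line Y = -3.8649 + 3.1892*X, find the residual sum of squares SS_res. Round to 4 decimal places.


Predicted values from Y = -3.8649 + 3.1892*X.
Residuals: [0.8377, 0.6485, -0.7839, -0.7299, 0.0269].
SSres = 2.2703.

2.2703


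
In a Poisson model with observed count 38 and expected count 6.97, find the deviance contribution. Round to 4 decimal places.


First: ln(38/6.97) = 1.695971.
Then: 38 * 1.695971 = 64.446898.
y - mu = 38 - 6.97 = 31.03.
D = 2(64.446898 - 31.03) = 66.833796, which rounds to 66.8338.

66.8338


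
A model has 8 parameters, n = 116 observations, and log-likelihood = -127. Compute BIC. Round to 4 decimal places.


k * ln(n) = 8 * ln(116) = 8 * 4.753590 = 38.028720.
-2 * loglik = -2 * (-127) = 254.
BIC = 38.028720 + 254 = 292.028720, which rounds to 292.0287.

292.0287


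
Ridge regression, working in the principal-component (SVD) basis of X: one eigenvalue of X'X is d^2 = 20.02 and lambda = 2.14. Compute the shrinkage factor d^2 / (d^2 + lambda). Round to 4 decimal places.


Denominator = d^2 + lambda = 20.02 + 2.14 = 22.1600.
Shrinkage = 20.02 / 22.1600 = 0.9034.

0.9034


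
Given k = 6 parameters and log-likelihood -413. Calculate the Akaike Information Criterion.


Compute:
2k = 2*6 = 12.
-2*loglik = -2*(-413) = 826.
AIC = 12 + 826 = 838.

838


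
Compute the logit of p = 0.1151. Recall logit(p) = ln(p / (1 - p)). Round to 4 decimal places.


The odds are p/(1-p) = 0.1151 / 0.8849 = 0.1301.
logit(p) = ln(0.1301) = -2.0397.

-2.0397


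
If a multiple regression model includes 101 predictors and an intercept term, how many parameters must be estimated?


Each predictor gets one coefficient, plus one intercept.
Total parameters = 101 + 1 = 102.

102


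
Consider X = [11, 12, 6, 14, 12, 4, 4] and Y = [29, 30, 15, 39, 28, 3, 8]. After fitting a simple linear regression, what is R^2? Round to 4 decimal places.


The fitted line is Y = -6.0499 + 3.0849*X.
SSres = 34.6644, SStot = 1043.4286.
R^2 = 1 - SSres/SStot = 0.9668.

0.9668


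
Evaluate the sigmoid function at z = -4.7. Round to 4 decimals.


exp(4.7000) = 109.9472.
1 + exp(-z) = 110.9472.
sigmoid = 1/110.9472 = 0.0090.

0.0090


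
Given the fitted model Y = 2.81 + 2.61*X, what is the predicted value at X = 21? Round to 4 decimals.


Plug X = 21 into Y = 2.81 + 2.61*X:
Y = 2.81 + 54.8100 = 57.6200.

57.6200


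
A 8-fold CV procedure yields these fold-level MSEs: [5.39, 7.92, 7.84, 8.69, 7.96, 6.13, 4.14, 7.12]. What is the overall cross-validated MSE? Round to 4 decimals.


Sum of fold MSEs = 55.1900.
Average = 55.1900 / 8 = 6.8988.

6.8988


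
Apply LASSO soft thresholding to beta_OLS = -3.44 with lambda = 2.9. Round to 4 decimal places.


Check: |-3.44| = 3.44 vs lambda = 2.9.
Since |beta| > lambda, coefficient = sign(beta)*(|beta| - lambda) = -0.5400.
Soft-thresholded coefficient = -0.5400.

-0.5400


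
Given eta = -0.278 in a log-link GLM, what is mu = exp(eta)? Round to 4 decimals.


The inverse log link gives:
mu = exp(-0.278) = 0.7573.

0.7573


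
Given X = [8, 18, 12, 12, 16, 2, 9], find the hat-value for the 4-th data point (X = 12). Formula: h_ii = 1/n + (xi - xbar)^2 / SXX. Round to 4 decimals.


Compute xbar = 11.0000 with n = 7 observations.
SXX = 170.0000.
Leverage = 1/7 + (12 - 11.0000)^2/170.0000 = 0.1487.

0.1487


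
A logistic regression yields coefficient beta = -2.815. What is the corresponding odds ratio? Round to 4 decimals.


The odds ratio is computed as:
OR = e^(-2.815) = 0.0599.

0.0599


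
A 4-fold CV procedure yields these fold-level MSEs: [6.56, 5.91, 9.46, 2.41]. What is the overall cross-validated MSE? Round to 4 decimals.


Sum of fold MSEs = 24.3400.
Average = 24.3400 / 4 = 6.0850.

6.0850


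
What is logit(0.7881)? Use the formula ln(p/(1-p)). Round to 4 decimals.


1 - p = 0.2119.
p/(1-p) = 3.7192.
logit = ln(3.7192) = 1.3135.

1.3135


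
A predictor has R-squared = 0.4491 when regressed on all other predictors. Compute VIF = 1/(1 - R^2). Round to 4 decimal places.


Denominator: 1 - 0.4491 = 0.5509.
VIF = 1 / 0.5509 = 1.8152.

1.8152


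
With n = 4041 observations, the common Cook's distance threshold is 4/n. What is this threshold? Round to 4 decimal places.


Using the rule of thumb:
Threshold = 4 / 4041 = 0.0010.

0.0010


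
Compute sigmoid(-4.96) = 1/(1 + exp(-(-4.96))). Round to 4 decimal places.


Compute exp(4.9600) = 142.5938.
Sigmoid = 1 / (1 + 142.5938) = 1 / 143.5938 = 0.0070.

0.0070


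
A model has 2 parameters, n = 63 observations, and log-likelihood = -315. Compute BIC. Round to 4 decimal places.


k * ln(n) = 2 * ln(63) = 2 * 4.143135 = 8.286270.
-2 * loglik = -2 * (-315) = 630.
BIC = 8.286270 + 630 = 638.286270, which rounds to 638.2863.

638.2863


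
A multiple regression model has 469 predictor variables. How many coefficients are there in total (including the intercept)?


Including the intercept, the model has 469 predictor coefficients + 1 intercept.
Total = 470.

470


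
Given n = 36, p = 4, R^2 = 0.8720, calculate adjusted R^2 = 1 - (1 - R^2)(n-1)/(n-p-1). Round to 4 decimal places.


Using the formula:
(1 - 0.8720) = 0.1280.
Multiply by 35/31: 0.1280 * 35 = 4.4800, then 4.4800 / 31 = 0.1445.
Adj R^2 = 1 - 0.1445 = 0.8555.

0.8555


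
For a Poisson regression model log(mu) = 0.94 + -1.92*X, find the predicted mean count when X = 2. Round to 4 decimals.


Compute eta = 0.94 + -1.92 * 2 = -2.9000.
Apply inverse link: mu = e^-2.9000 = 0.0550.

0.0550


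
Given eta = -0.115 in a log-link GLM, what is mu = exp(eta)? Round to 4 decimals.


Apply the inverse link:
mu = e^-0.115 = 0.8914.

0.8914


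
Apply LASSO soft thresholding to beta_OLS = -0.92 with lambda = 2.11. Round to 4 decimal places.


|beta_OLS| = 0.92.
lambda = 2.11.
Since |beta| <= lambda, the coefficient is set to 0.
Result = 0.0000.

0.0000


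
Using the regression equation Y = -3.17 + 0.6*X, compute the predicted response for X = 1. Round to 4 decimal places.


Substitute X = 1 into the equation:
Y = -3.17 + 0.6 * 1 = -3.17 + 0.6000 = -2.5700.

-2.5700


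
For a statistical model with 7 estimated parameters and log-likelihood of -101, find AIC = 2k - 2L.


AIC = 2k - 2*loglik = 2(7) - 2(-101).
= 14 + 202 = 216.

216


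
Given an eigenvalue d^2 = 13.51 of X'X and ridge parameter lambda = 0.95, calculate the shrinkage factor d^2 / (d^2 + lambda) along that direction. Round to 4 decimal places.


Denominator = d^2 + lambda = 13.51 + 0.95 = 14.4600.
Shrinkage = 13.51 / 14.4600 = 0.9343.

0.9343


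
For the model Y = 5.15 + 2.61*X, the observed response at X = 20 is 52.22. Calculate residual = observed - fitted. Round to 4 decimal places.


Predicted = 5.15 + 2.61 * 20 = 57.3500.
Residual = 52.22 - 57.3500 = -5.1300.

-5.1300


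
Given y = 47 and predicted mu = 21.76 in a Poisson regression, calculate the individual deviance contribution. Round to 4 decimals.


y/mu = 47/21.76 = 2.159926 (approx.), and ln(47/21.76) = 0.770074.
y * ln(y/mu) = 47 * 0.770074 = 36.193478.
y - mu = 25.24.
D = 2 * (36.193478 - 25.24) = 21.906956, which rounds to 21.9070.

21.9070


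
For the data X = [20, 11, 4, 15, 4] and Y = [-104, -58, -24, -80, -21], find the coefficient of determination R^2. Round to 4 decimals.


Fit the OLS line: b0 = -2.0472, b1 = -5.1253.
SSres = 6.1437.
SStot = 5123.2000.
R^2 = 1 - 6.1437/5123.2000 = 0.9988.

0.9988


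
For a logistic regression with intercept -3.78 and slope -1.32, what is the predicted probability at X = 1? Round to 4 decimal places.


Linear predictor: z = -3.78 + -1.32 * 1 = -5.1000.
P = 1/(1 + exp(5.1000)) = 1/(1 + 164.0219) = 0.0061.

0.0061


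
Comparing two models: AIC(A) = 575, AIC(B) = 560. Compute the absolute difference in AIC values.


|AIC_A - AIC_B| = |575 - 560| = 15.
Model B is preferred (lower AIC).

15


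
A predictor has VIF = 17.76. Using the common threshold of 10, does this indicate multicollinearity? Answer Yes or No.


Check: VIF = 17.76 vs threshold = 10.
Since 17.76 >= 10, the answer is Yes.

Yes


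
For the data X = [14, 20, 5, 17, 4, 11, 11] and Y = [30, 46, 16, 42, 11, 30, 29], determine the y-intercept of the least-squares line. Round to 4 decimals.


The slope is b1 = 2.1081.
Sample means are xbar = 11.7143 and ybar = 29.1429.
Intercept: b0 = 29.1429 - (2.1081)(11.7143) = 4.4477.

4.4477


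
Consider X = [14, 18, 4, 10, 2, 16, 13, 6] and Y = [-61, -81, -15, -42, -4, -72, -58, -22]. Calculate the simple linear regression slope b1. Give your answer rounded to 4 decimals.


Calculate xbar = 10.3750, ybar = -44.3750.
S_xx = 239.8750, S_xy = -1154.8750.
Using b1 = S_xy / S_xx = -1154.8750 / 239.8750, we get b1 = -4.8145.

-4.8145


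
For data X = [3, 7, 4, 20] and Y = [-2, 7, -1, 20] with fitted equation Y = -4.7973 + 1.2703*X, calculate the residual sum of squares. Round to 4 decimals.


Predicted values from Y = -4.7973 + 1.2703*X.
Residuals: [-1.0136, 2.9052, -1.2839, -0.6087].
SSres = 11.4865.

11.4865


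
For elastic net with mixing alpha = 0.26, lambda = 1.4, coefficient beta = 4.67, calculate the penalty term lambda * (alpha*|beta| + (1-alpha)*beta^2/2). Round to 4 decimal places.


alpha * |beta| = 0.26 * 4.67 = 1.2142.
(1-alpha) * beta^2/2 = 0.74 * 21.8089/2 = 8.0693.
Total = 1.4 * (1.2142 + 8.0693) = 12.9969.

12.9969


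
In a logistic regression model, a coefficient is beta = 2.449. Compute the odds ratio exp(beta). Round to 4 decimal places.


The odds ratio is computed as:
OR = e^(2.449) = 11.5768.

11.5768


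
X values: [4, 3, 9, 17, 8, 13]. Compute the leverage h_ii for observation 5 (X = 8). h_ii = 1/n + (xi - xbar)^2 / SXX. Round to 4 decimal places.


Mean of X: xbar = 9.0000.
SXX = 142.0000.
For X = 8: h = 1/6 + (8 - 9.0000)^2/142.0000 = 0.1737.

0.1737


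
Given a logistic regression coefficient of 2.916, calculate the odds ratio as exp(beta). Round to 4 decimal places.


The odds ratio is computed as:
OR = e^(2.916) = 18.4673.

18.4673


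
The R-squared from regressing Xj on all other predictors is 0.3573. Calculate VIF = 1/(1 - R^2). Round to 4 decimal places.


Denominator: 1 - 0.3573 = 0.6427.
VIF = 1 / 0.6427 = 1.5559.

1.5559


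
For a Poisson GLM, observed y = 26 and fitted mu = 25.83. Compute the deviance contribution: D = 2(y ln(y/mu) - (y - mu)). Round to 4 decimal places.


Compute y*ln(y/mu) = 26*ln(26/25.83) = 26*0.006560 = 0.170560.
y - mu = 0.17.
D = 2*(0.170560 - (0.17)) = 0.001120, which rounds to 0.0011.

0.0011


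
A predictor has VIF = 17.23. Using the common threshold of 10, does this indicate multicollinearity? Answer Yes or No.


The threshold is 10.
VIF = 17.23 is >= 10.
Multicollinearity indication: Yes.

Yes


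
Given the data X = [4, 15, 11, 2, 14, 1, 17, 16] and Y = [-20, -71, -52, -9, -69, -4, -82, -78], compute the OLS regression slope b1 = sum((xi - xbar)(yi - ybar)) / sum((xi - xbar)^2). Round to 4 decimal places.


First compute the means: xbar = 10.0000, ybar = -48.1250.
Then S_xx = sum((xi - xbar)^2) = 308.0000.
S_xy = sum((xi - xbar)(yi - ybar)) = -1497.0000.
b1 = S_xy / S_xx = -1497.0000 / 308.0000 = -4.8604.

-4.8604


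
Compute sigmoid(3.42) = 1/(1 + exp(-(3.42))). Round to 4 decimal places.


exp(-3.4200) = 0.0327.
1 + exp(-z) = 1.0327.
sigmoid = 1/1.0327 = 0.9683.

0.9683


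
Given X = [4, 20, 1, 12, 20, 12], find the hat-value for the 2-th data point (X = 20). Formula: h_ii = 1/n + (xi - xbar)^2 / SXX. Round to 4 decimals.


Mean of X: xbar = 11.5000.
SXX = 311.5000.
For X = 20: h = 1/6 + (20 - 11.5000)^2/311.5000 = 0.3986.

0.3986


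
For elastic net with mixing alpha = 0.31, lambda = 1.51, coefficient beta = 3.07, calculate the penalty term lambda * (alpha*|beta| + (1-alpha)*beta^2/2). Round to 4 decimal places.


Compute:
L1 = 0.31 * 3.07 = 0.9517.
L2 = 0.69 * 3.07^2 / 2 = 3.2516.
Penalty = 1.51 * (0.9517 + 3.2516) = 6.3470.

6.3470


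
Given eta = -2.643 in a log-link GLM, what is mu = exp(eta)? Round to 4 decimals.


mu = exp(eta) = exp(-2.643).
= 0.0711.

0.0711


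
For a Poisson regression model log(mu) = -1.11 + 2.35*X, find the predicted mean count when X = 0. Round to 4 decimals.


Linear predictor: eta = -1.11 + (2.35)(0) = -1.1100.
Expected count: mu = exp(-1.1100) = 0.3296.

0.3296


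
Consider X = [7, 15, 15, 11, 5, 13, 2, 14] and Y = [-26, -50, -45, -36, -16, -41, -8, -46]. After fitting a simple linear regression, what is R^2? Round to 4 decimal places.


The fitted line is Y = -2.2478 + -3.0490*X.
SSres = 23.0836, SStot = 1636.0000.
R^2 = 1 - SSres/SStot = 0.9859.

0.9859


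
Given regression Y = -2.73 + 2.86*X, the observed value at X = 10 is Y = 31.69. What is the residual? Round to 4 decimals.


Fitted value at X = 10 is yhat = -2.73 + 2.86*10 = 25.8700.
Residual = 31.69 - 25.8700 = 5.8200.

5.8200


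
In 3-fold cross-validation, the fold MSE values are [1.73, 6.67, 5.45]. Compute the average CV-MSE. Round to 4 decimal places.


Add all fold MSEs: 13.8500.
Divide by k = 3: 13.8500/3 = 4.6167.

4.6167


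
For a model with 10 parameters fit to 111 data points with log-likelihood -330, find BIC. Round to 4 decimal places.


k * ln(n) = 10 * ln(111) = 10 * 4.709530 = 47.095300.
-2 * loglik = -2 * (-330) = 660.
BIC = 47.095300 + 660 = 707.095300, which rounds to 707.0953.

707.0953


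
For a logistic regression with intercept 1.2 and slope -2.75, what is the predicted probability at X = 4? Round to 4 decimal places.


Linear predictor: z = 1.2 + -2.75 * 4 = -9.8000.
P = 1/(1 + exp(9.8000)) = 1/(1 + 18033.7449) = 0.0001.

0.0001


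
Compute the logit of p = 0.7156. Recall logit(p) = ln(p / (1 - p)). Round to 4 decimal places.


Compute the odds: 0.7156/0.2844 = 2.5162.
Take the natural log: ln(2.5162) = 0.9227.

0.9227


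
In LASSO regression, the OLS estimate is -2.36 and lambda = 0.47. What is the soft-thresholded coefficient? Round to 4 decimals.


|beta_OLS| = 2.36.
lambda = 0.47.
Since |beta| > lambda, coefficient = sign(beta)*(|beta| - lambda) = -1.8900.
Result = -1.8900.

-1.8900


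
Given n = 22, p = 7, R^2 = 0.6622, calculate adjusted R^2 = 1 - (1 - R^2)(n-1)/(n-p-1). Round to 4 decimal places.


Adjusted R^2 = 1 - (1 - R^2) * (n-1)/(n-p-1).
(1 - R^2) = 0.3378.
(n-1)/(n-p-1) = 21/14.
(1 - R^2) * (n-1) = 0.3378 * 21 = 7.0938.
Divide by (n-p-1): 7.0938 / 14 = 0.5067.
Adj R^2 = 1 - 0.5067 = 0.4933.

0.4933


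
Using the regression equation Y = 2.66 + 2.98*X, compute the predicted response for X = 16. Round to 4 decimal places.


Predicted value:
Y = 2.66 + (2.98)(16) = 2.66 + 47.6800 = 50.3400.

50.3400


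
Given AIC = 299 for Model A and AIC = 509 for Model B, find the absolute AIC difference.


Compute |299 - 509| = 210.
Model A has the smaller AIC.

210


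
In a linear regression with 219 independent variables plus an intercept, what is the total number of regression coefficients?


Each predictor gets one coefficient, plus one intercept.
Total parameters = 219 + 1 = 220.

220


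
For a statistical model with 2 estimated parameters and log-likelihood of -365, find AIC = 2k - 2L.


Compute:
2k = 2*2 = 4.
-2*loglik = -2*(-365) = 730.
AIC = 4 + 730 = 734.

734


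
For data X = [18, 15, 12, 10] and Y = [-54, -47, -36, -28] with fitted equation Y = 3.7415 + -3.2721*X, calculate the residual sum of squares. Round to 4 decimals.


Compute predicted values, then residuals = yi - yhat_i.
Residuals: [1.1563, -1.6600, -0.4763, 0.9795].
SSres = sum(residual^2) = 5.2789.

5.2789


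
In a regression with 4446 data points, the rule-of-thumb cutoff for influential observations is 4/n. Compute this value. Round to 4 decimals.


The threshold is 4/n.
4/4446 = 0.0009.

0.0009


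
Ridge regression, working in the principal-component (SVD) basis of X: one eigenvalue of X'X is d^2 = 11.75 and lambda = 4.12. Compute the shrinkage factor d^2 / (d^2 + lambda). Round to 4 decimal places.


d^2 + lambda = 11.75 + 4.12 = 15.8700.
Shrinkage factor = 11.75/15.8700 = 0.7404.

0.7404


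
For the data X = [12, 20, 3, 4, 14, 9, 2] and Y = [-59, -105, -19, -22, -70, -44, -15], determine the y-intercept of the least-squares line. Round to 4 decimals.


First find the slope: b1 = -4.9283.
Means: xbar = 9.1429, ybar = -47.7143.
b0 = ybar - b1 * xbar = -47.7143 - -4.9283 * 9.1429 = -2.6559.

-2.6559


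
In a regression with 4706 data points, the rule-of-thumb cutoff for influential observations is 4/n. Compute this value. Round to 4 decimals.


Cook's distance cutoff = 4/n = 4/4706.
= 0.0008.

0.0008


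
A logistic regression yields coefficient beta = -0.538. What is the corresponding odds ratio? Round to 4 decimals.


The odds ratio is computed as:
OR = e^(-0.538) = 0.5839.

0.5839


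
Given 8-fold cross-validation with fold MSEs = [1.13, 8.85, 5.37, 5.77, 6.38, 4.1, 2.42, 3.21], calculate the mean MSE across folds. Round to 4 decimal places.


Total MSE across folds = 37.2300.
CV-MSE = 37.2300/8 = 4.6538.

4.6538


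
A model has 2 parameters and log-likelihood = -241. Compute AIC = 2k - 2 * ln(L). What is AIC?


AIC = 2k - 2*loglik = 2(2) - 2(-241).
= 4 + 482 = 486.

486


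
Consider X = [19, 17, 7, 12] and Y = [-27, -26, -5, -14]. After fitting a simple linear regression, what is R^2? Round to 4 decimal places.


The fitted line is Y = 8.6282 + -1.9366*X.
SSres = 4.6513, SStot = 330.0000.
R^2 = 1 - SSres/SStot = 0.9859.

0.9859


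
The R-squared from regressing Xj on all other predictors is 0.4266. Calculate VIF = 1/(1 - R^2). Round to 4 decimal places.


VIF = 1 / (1 - 0.4266).
= 1 / 0.5734 = 1.7440.

1.7440


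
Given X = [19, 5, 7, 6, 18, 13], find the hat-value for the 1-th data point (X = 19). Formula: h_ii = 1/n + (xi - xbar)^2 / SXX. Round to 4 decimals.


Mean of X: xbar = 11.3333.
SXX = 193.3333.
For X = 19: h = 1/6 + (19 - 11.3333)^2/193.3333 = 0.4707.

0.4707


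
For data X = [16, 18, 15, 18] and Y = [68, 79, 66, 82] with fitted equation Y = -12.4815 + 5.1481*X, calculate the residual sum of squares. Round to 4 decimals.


Predicted values from Y = -12.4815 + 5.1481*X.
Residuals: [-1.8881, -1.1843, 1.2600, 1.8157].
SSres = 9.8519.

9.8519


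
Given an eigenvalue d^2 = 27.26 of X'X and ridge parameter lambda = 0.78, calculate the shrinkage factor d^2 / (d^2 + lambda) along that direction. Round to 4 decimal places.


Denominator = d^2 + lambda = 27.26 + 0.78 = 28.0400.
Shrinkage = 27.26 / 28.0400 = 0.9722.

0.9722


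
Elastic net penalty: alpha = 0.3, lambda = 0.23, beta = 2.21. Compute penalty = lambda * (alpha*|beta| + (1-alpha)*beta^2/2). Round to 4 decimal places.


L1 component = 0.3 * |2.21| = 0.6630.
L2 component = 0.7 * 2.21^2 / 2 = 1.7094.
Penalty = 0.23 * (0.6630 + 1.7094) = 0.23 * 2.3724 = 0.5457.

0.5457


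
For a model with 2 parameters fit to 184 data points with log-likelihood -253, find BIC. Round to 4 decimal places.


k * ln(n) = 2 * ln(184) = 2 * 5.214936 = 10.429872.
-2 * loglik = -2 * (-253) = 506.
BIC = 10.429872 + 506 = 516.429872, which rounds to 516.4299.

516.4299


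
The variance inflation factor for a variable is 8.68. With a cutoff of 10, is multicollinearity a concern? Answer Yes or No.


Check: VIF = 8.68 vs threshold = 10.
Since 8.68 < 10, the answer is No.

No


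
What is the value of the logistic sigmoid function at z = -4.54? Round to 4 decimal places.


exp(4.5400) = 93.6908.
1 + exp(-z) = 94.6908.
sigmoid = 1/94.6908 = 0.0106.

0.0106


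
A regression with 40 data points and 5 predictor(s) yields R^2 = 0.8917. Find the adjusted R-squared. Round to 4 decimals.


Adjusted R^2 = 1 - (1 - R^2) * (n-1)/(n-p-1).
(1 - R^2) = 0.1083.
(n-1)/(n-p-1) = 39/34.
(1 - R^2) * (n-1) = 0.1083 * 39 = 4.2237.
Divide by (n-p-1): 4.2237 / 34 = 0.1242.
Adj R^2 = 1 - 0.1242 = 0.8758.

0.8758


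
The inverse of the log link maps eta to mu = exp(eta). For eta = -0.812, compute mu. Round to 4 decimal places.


mu = exp(eta) = exp(-0.812).
= 0.4440.

0.4440


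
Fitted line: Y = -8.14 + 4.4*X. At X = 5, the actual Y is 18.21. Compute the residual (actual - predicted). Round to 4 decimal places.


Fitted value at X = 5 is yhat = -8.14 + 4.4*5 = 13.8600.
Residual = 18.21 - 13.8600 = 4.3500.

4.3500


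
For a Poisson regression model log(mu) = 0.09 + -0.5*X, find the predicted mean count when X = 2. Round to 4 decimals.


Linear predictor: eta = 0.09 + (-0.5)(2) = -0.9100.
Expected count: mu = exp(-0.9100) = 0.4025.

0.4025


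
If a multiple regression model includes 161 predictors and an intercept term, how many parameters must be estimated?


Including the intercept, the model has 161 predictor coefficients + 1 intercept.
Total = 162.

162


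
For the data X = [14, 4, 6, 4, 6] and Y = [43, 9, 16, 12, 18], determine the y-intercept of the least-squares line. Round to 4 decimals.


First find the slope: b1 = 3.2500.
Means: xbar = 6.8000, ybar = 19.6000.
b0 = ybar - b1 * xbar = 19.6000 - 3.2500 * 6.8000 = -2.5000.

-2.5000


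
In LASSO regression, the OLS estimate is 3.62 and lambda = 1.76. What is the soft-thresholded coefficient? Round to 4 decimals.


Check: |3.62| = 3.62 vs lambda = 1.76.
Since |beta| > lambda, coefficient = sign(beta)*(|beta| - lambda) = 1.8600.
Soft-thresholded coefficient = 1.8600.

1.8600


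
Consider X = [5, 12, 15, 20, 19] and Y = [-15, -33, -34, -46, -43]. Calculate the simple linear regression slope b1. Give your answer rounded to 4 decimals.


First compute the means: xbar = 14.2000, ybar = -34.2000.
Then S_xx = sum((xi - xbar)^2) = 146.8000.
S_xy = sum((xi - xbar)(yi - ybar)) = -289.8000.
b1 = S_xy / S_xx = -289.8000 / 146.8000 = -1.9741.

-1.9741


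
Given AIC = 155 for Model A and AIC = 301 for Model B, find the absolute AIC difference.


|AIC_A - AIC_B| = |155 - 301| = 146.
Model A is preferred (lower AIC).

146


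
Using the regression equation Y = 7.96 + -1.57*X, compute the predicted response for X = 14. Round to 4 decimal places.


Substitute X = 14 into the equation:
Y = 7.96 + -1.57 * 14 = 7.96 + -21.9800 = -14.0200.

-14.0200


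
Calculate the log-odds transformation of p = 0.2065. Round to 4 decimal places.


The odds are p/(1-p) = 0.2065 / 0.7935 = 0.2602.
logit(p) = ln(0.2602) = -1.3462.

-1.3462


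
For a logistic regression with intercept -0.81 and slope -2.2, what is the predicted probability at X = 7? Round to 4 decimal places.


z = -0.81 + -2.2 * 7 = -16.2100.
Sigmoid: P = 1 / (1 + exp(16.2100)) = 0.0000.

0.0000


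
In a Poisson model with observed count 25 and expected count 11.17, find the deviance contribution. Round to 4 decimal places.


First: ln(25/11.17) = 0.805644.
Then: 25 * 0.805644 = 20.141100.
y - mu = 25 - 11.17 = 13.83.
D = 2(20.141100 - 13.83) = 12.622200, which rounds to 12.6222.

12.6222


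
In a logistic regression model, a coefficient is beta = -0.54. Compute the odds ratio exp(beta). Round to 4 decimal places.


The odds ratio is computed as:
OR = e^(-0.54) = 0.5827.

0.5827


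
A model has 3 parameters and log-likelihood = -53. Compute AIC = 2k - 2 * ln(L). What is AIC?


Compute:
2k = 2*3 = 6.
-2*loglik = -2*(-53) = 106.
AIC = 6 + 106 = 112.

112


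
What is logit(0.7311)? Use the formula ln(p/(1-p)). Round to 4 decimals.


Compute the odds: 0.7311/0.2689 = 2.7189.
Take the natural log: ln(2.7189) = 1.0002.

1.0002


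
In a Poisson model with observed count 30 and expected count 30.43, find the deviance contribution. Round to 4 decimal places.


Compute y*ln(y/mu) = 30*ln(30/30.43) = 30*-0.014232 = -0.426960.
y - mu = -0.43.
D = 2*(-0.426960 - (-0.43)) = 0.006080, which rounds to 0.0061.

0.0061


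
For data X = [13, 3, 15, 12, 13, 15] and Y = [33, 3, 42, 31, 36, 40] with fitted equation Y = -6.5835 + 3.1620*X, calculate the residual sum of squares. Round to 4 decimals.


Predicted values from Y = -6.5835 + 3.1620*X.
Residuals: [-1.5225, 0.0975, 1.1535, -0.3605, 1.4775, -0.8465].
SSres = 6.6876.

6.6876


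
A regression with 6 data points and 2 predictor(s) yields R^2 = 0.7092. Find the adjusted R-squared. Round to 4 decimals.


Using the formula:
(1 - 0.7092) = 0.2908.
Multiply by 5/3: 0.2908 * 5 = 1.4540, then 1.4540 / 3 = 0.4847.
Adj R^2 = 1 - 0.4847 = 0.5153.

0.5153


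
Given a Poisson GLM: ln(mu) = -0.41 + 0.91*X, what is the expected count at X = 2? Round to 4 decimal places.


eta = -0.41 + 0.91 * 2 = 1.4100.
mu = exp(1.4100) = 4.0960.

4.0960


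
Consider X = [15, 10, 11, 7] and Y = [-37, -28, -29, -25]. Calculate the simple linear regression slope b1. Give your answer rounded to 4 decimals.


The sample means are xbar = 10.7500 and ybar = -29.7500.
Compute S_xx = 32.7500 and S_xy = -49.7500.
Slope b1 = S_xy / S_xx = -49.7500 / 32.7500 = -1.5191.

-1.5191


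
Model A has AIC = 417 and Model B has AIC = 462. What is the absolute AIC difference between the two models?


Compute |417 - 462| = 45.
Model A has the smaller AIC.

45


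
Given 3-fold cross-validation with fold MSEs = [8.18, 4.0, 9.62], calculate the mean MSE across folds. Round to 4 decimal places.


Sum of fold MSEs = 21.8000.
Average = 21.8000 / 3 = 7.2667.

7.2667


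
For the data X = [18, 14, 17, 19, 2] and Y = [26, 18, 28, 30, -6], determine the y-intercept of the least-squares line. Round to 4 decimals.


Compute b1 = 2.1134 from the OLS formula.
With xbar = 14.0000 and ybar = 19.2000, the intercept is:
b0 = 19.2000 - 2.1134 * 14.0000 = -10.3876.

-10.3876


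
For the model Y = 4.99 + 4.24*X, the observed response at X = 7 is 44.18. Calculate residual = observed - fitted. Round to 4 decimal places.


Predicted = 4.99 + 4.24 * 7 = 34.6700.
Residual = 44.18 - 34.6700 = 9.5100.

9.5100


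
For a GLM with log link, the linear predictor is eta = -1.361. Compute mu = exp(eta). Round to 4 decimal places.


The inverse log link gives:
mu = exp(-1.361) = 0.2564.

0.2564


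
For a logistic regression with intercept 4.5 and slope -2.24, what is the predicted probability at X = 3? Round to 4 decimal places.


Compute z = 4.5 + (-2.24)(3) = -2.2200.
exp(-z) = 9.2073.
P = 1/(1 + 9.2073) = 0.0980.

0.0980


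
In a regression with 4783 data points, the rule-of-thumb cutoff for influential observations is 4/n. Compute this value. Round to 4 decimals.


Cook's distance cutoff = 4/n = 4/4783.
= 0.0008.

0.0008


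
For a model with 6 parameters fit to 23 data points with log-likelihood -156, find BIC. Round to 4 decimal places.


ln(23) = 3.135494.
k * ln(n) = 6 * 3.135494 = 18.812964.
-2L = 312.
BIC = 18.812964 + 312 = 330.812964, which rounds to 330.8130.

330.8130


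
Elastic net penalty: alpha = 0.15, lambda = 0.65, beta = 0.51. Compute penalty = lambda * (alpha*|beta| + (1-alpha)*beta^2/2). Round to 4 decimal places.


alpha * |beta| = 0.15 * 0.51 = 0.0765.
(1-alpha) * beta^2/2 = 0.85 * 0.2601/2 = 0.1105.
Total = 0.65 * (0.0765 + 0.1105) = 0.1216.

0.1216


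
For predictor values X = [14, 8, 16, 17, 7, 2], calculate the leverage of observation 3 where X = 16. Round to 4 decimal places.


Compute xbar = 10.6667 with n = 6 observations.
SXX = 175.3333.
Leverage = 1/6 + (16 - 10.6667)^2/175.3333 = 0.3289.

0.3289


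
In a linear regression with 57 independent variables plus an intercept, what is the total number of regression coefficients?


Including the intercept, the model has 57 predictor coefficients + 1 intercept.
Total = 58.

58


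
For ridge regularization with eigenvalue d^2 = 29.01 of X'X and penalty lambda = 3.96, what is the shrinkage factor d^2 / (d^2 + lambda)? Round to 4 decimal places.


Denominator = d^2 + lambda = 29.01 + 3.96 = 32.9700.
Shrinkage = 29.01 / 32.9700 = 0.8799.

0.8799


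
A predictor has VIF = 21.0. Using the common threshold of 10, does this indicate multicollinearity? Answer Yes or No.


The threshold is 10.
VIF = 21.0 is >= 10.
Multicollinearity indication: Yes.

Yes


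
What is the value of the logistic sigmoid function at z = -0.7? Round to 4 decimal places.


First, exp(0.7000) = 2.0138.
Then sigma(z) = 1/(1 + 2.0138) = 0.3318.

0.3318


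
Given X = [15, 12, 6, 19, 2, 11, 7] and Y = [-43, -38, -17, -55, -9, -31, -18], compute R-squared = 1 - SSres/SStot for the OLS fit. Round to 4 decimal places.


Fit the OLS line: b0 = -1.1203, b1 = -2.8216.
SSres = 25.0838.
SStot = 1612.8571.
R^2 = 1 - 25.0838/1612.8571 = 0.9844.

0.9844


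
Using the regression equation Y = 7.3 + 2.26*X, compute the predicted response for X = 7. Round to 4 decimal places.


Substitute X = 7 into the equation:
Y = 7.3 + 2.26 * 7 = 7.3 + 15.8200 = 23.1200.

23.1200


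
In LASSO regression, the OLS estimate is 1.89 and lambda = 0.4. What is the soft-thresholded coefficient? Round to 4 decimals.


Check: |1.89| = 1.89 vs lambda = 0.4.
Since |beta| > lambda, coefficient = sign(beta)*(|beta| - lambda) = 1.4900.
Soft-thresholded coefficient = 1.4900.

1.4900


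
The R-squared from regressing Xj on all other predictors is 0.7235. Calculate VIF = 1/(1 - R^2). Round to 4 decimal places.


VIF = 1 / (1 - 0.7235).
= 1 / 0.2765 = 3.6166.

3.6166


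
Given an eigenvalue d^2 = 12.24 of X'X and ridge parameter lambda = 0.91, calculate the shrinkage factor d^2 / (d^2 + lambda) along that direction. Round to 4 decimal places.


d^2 + lambda = 12.24 + 0.91 = 13.1500.
Shrinkage factor = 12.24/13.1500 = 0.9308.

0.9308


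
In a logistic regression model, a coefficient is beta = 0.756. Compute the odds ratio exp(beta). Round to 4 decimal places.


The odds ratio is computed as:
OR = e^(0.756) = 2.1297.

2.1297


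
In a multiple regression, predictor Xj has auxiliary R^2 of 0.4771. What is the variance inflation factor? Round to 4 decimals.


Denominator: 1 - 0.4771 = 0.5229.
VIF = 1 / 0.5229 = 1.9124.

1.9124


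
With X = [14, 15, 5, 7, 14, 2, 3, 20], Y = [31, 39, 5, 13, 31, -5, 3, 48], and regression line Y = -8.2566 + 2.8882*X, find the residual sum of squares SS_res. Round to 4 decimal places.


For each point, residual = actual - predicted.
Residuals: [-1.1782, 3.9336, -1.1844, 1.0392, -1.1782, -2.5198, 2.5920, -1.5074].
Sum of squared residuals = 36.0724.

36.0724


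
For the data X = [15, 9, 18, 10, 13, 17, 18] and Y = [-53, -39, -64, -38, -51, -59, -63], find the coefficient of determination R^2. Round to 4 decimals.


Fit the OLS line: b0 = -12.1644, b1 = -2.8185.
SSres = 16.9658.
SStot = 679.7143.
R^2 = 1 - 16.9658/679.7143 = 0.9750.

0.9750


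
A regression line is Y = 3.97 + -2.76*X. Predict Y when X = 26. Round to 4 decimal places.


Substitute X = 26 into the equation:
Y = 3.97 + -2.76 * 26 = 3.97 + -71.7600 = -67.7900.

-67.7900


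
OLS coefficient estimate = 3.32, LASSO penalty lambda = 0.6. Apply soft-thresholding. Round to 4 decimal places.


|beta_OLS| = 3.32.
lambda = 0.6.
Since |beta| > lambda, coefficient = sign(beta)*(|beta| - lambda) = 2.7200.
Result = 2.7200.

2.7200


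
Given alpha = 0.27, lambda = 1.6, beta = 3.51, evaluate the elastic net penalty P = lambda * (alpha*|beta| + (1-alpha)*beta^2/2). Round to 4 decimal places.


alpha * |beta| = 0.27 * 3.51 = 0.9477.
(1-alpha) * beta^2/2 = 0.73 * 12.3201/2 = 4.4968.
Total = 1.6 * (0.9477 + 4.4968) = 8.7113.

8.7113


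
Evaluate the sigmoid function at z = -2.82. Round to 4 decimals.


First, exp(2.8200) = 16.7769.
Then sigma(z) = 1/(1 + 16.7769) = 0.0563.

0.0563


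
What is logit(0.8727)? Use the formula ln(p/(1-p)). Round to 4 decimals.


The odds are p/(1-p) = 0.8727 / 0.1273 = 6.8555.
logit(p) = ln(6.8555) = 1.9250.

1.9250


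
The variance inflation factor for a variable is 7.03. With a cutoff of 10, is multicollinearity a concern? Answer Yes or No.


Compare VIF = 7.03 to the threshold of 10.
7.03 < 10, so the answer is No.

No


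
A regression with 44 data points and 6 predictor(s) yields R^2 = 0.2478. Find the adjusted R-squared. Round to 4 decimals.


Plug in: Adj R^2 = 1 - (1 - 0.2478) * 43/37.
= 1 - 0.7522 * 43/37
= 1 - 32.3446 / 37
= 1 - 0.8742 = 0.1258.

0.1258


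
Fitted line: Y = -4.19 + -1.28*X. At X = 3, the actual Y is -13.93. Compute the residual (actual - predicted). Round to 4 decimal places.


Predicted = -4.19 + -1.28 * 3 = -8.0300.
Residual = -13.93 - -8.0300 = -5.9000.

-5.9000


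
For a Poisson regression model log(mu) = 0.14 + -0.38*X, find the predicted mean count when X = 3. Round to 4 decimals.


eta = 0.14 + -0.38 * 3 = -1.0000.
mu = exp(-1.0000) = 0.3679.

0.3679


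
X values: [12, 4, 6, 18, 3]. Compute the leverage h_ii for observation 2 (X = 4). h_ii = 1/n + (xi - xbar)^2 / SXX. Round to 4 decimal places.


Mean of X: xbar = 8.6000.
SXX = 159.2000.
For X = 4: h = 1/5 + (4 - 8.6000)^2/159.2000 = 0.3329.

0.3329


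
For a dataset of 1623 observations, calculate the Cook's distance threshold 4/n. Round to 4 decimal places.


Using the rule of thumb:
Threshold = 4 / 1623 = 0.0025.

0.0025


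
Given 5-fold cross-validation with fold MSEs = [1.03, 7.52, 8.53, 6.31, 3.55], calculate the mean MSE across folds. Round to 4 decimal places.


Add all fold MSEs: 26.9400.
Divide by k = 5: 26.9400/5 = 5.3880.

5.3880


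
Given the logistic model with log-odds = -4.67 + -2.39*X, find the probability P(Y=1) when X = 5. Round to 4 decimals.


z = -4.67 + -2.39 * 5 = -16.6200.
Sigmoid: P = 1 / (1 + exp(16.6200)) = 0.0000.

0.0000


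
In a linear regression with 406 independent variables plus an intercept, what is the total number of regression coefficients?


Including the intercept, the model has 406 predictor coefficients + 1 intercept.
Total = 407.

407


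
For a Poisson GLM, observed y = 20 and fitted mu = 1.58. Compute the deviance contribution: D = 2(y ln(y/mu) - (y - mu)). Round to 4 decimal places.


y/mu = 20/1.58 = 12.658228 (approx.), and ln(20/1.58) = 2.538307.
y * ln(y/mu) = 20 * 2.538307 = 50.766140.
y - mu = 18.42.
D = 2 * (50.766140 - 18.42) = 64.692280, which rounds to 64.6923.

64.6923


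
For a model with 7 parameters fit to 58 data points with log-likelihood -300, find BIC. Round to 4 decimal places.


Compute k*ln(n) = 7*ln(58) = 7*4.060443 = 28.423101.
Then -2*loglik = 600.
BIC = 28.423101 + 600 = 628.423101, which rounds to 628.4231.

628.4231
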